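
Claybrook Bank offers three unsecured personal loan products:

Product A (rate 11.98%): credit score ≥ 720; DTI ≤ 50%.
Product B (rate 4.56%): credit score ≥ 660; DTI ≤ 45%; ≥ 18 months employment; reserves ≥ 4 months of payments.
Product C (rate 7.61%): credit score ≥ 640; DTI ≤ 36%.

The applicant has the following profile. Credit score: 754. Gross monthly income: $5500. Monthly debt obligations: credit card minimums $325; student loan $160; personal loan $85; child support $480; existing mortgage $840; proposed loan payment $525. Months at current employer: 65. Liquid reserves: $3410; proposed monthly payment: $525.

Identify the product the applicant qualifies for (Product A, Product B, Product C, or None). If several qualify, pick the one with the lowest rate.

Product B

Total debts = (325 + 160 + 85 + 480 + 840 + 525) = 2,415; DTI = 2,415/5,500 = 43.9%.
Reserves = 3,410/525 = 6.5 months.
Product A: score 754 ≥ 720; DTI 43.9% ≤ 50% → qualifies.
Product B: score 754 ≥ 660; DTI 43.9% ≤ 45%; employment 65 ≥ 18 mo; reserves 6.5 ≥ 4 mo → qualifies.
Product C: score 754 ≥ 640; DTI 43.9% > 36% → does not qualify.
Qualifying: Product A, Product B. Lowest rate is 4.56% → Product B.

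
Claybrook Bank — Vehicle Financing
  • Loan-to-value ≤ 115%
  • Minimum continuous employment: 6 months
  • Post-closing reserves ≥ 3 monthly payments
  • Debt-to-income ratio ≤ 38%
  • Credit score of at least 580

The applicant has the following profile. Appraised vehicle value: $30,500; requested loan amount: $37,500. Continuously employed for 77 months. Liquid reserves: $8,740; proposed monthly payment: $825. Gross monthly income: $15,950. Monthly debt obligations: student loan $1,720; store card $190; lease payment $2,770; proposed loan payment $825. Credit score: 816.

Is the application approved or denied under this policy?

Denied

LTV = 37,500/30,500 = 123% > 115%
Employment 77 ≥ 6 months
Liquid reserves cover 8,740/825 = 10.6 months — ≥ 3 required
Total monthly debts = (1,720 + 190 + 2,770 + 825) = 5,505. Debt-to-income = 5,505/15,950 = 34.5% — meets 38% limit
Credit score 816 ≥ 580 (meets)
Fails on LTV.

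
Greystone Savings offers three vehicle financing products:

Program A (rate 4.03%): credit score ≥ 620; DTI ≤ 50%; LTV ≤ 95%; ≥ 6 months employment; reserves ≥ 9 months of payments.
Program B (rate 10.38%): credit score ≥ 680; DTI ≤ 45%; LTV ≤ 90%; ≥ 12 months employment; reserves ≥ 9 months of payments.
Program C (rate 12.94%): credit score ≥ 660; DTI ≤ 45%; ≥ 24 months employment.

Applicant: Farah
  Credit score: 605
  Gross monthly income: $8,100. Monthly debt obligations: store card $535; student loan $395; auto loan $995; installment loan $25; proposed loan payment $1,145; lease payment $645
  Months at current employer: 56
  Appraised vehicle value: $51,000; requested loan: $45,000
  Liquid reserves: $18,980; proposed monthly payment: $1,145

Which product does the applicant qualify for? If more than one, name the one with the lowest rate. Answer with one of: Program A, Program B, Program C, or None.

None

Total debts = (535 + 395 + 995 + 25 + 1,145 + 645) = 3,740; DTI = 3,740/8,100 = 46.2%.
LTV = 45,000/51,000 = 88.2%.
Reserves = 18,980/1,145 = 16.6 months.
Program A: score 605 < 620; DTI 46.2% ≤ 50%; LTV 88.2% ≤ 95%; employment 56 ≥ 6 mo; reserves 16.6 ≥ 9 mo → does not qualify.
Program B: score 605 < 680; DTI 46.2% > 45%; LTV 88.2% ≤ 90%; employment 56 ≥ 12 mo; reserves 16.6 ≥ 9 mo → does not qualify.
Program C: score 605 < 660; DTI 46.2% > 45%; employment 56 ≥ 24 mo → does not qualify.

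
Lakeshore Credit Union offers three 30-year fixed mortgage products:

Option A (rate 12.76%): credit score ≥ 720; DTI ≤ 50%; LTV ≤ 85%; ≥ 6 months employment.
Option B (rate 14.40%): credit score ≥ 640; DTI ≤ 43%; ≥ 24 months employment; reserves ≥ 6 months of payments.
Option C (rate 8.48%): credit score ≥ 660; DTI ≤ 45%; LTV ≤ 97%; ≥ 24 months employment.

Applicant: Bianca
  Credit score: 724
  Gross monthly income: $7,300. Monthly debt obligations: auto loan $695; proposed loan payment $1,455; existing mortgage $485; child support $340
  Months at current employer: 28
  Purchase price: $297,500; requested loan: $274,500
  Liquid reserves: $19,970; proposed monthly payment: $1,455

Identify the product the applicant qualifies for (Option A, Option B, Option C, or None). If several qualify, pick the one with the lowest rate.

Total debts = (695 + 1,455 + 485 + 340) = 2,975; DTI = 2,975/7,300 = 40.8%.
LTV = 274,500/297,500 = 92.3%.
Reserves = 19,970/1,455 = 13.7 months.
Option A: score 724 ≥ 720; DTI 40.8% ≤ 50%; LTV 92.3% > 85%; employment 28 ≥ 6 mo → does not qualify.
Option B: score 724 ≥ 640; DTI 40.8% ≤ 43%; employment 28 ≥ 24 mo; reserves 13.7 ≥ 6 mo → qualifies.
Option C: score 724 ≥ 660; DTI 40.8% ≤ 45%; LTV 92.3% ≤ 97%; employment 28 ≥ 24 mo → qualifies.
Qualifying: Option B, Option C. Lowest rate is 8.48% → Option C.

Option C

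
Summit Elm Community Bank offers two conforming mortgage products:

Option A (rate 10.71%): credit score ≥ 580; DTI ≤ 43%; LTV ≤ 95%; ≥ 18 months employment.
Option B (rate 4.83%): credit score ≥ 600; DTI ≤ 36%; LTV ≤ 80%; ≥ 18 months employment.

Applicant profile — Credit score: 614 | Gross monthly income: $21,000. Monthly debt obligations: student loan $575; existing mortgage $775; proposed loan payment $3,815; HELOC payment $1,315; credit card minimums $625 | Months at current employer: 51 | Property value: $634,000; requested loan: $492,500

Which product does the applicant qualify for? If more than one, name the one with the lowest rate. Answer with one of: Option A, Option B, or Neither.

Total debts = (575 + 775 + 3,815 + 1,315 + 625) = 7,105; DTI = 7,105/21,000 = 33.8%.
LTV = 492,500/634,000 = 77.7%.
Option A: score 614 ≥ 580; DTI 33.8% ≤ 43%; LTV 77.7% ≤ 95%; employment 51 ≥ 18 mo → qualifies.
Option B: score 614 ≥ 600; DTI 33.8% ≤ 36%; LTV 77.7% ≤ 80%; employment 51 ≥ 18 mo → qualifies.
Qualifying: Option A, Option B. Lowest rate is 4.83% → Option B.

Option B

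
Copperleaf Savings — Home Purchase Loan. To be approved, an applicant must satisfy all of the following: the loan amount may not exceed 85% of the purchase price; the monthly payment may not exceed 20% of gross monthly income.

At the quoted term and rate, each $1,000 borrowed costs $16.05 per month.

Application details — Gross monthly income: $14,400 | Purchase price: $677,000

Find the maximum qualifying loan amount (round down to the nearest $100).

$179,400

Payment cap: 20% × $14,400 = $2,880/month.
At $16.05 per $1,000, that supports 2,880/16.05 × 1,000 ≈ $179,439 → $179,400.
LTV cap: 85% × $677,000 = $575,450 → $575,400.
Binding constraint: payment-to-income.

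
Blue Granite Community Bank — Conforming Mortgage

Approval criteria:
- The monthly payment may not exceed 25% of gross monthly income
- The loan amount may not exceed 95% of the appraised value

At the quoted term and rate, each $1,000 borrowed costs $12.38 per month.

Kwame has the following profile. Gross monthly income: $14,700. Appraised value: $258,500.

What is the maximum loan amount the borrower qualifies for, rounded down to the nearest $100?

Payment cap: 25% × $14,700 = $3,675/month.
At $12.38 per $1,000, that supports 3,675/12.38 × 1,000 ≈ $296,849 → $296,800.
LTV cap: 95% × $258,500 = $245,575 → $245,500.
Binding constraint: loan-to-value.

$245,500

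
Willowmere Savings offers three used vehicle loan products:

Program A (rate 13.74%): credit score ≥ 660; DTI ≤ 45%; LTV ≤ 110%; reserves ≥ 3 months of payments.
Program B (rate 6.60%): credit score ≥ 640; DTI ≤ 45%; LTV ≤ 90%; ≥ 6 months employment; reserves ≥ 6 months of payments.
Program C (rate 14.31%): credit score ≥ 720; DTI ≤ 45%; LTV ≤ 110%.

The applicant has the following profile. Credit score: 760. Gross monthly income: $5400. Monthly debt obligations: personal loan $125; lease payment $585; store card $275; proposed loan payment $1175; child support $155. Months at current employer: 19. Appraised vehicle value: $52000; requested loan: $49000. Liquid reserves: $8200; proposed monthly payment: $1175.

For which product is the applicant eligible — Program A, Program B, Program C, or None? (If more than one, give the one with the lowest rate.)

Program A

Total debts = (125 + 585 + 275 + 1,175 + 155) = 2,315; DTI = 2,315/5,400 = 42.9%.
LTV = 49,000/52,000 = 94.2%.
Reserves = 8,200/1,175 = 7.0 months.
Program A: score 760 ≥ 660; DTI 42.9% ≤ 45%; LTV 94.2% ≤ 110%; reserves 7.0 ≥ 3 mo → qualifies.
Program B: score 760 ≥ 640; DTI 42.9% ≤ 45%; LTV 94.2% > 90%; employment 19 ≥ 6 mo; reserves 7.0 ≥ 6 mo → does not qualify.
Program C: score 760 ≥ 720; DTI 42.9% ≤ 45%; LTV 94.2% ≤ 110% → qualifies.
Qualifying: Program A, Program C. Lowest rate is 13.74% → Program A.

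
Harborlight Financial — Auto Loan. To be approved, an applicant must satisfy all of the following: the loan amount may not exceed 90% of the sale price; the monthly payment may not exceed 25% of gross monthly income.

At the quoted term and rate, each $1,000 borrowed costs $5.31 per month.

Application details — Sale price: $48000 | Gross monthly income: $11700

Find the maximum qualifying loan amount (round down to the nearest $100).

$43,200

Payment cap: 25% × $11,700 = $2,925/month.
At $5.31 per $1,000, that supports 2,925/5.31 × 1,000 ≈ $550,847 → $550,800.
LTV cap: 90% × $48,000 = $43,200 → $43,200.
Binding constraint: loan-to-value.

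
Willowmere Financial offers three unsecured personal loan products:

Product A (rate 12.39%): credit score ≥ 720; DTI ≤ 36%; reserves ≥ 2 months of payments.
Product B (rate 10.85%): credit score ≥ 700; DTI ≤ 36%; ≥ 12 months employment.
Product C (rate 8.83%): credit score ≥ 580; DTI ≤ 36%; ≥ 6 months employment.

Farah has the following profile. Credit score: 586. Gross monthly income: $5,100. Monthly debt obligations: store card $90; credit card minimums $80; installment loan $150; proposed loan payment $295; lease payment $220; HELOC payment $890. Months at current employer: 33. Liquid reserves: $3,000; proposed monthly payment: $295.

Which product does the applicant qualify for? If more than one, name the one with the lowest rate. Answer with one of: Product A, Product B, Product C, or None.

Total debts = (90 + 80 + 150 + 295 + 220 + 890) = 1,725; DTI = 1,725/5,100 = 33.8%.
Reserves = 3,000/295 = 10.2 months.
Product A: score 586 < 720; DTI 33.8% ≤ 36%; reserves 10.2 ≥ 2 mo → does not qualify.
Product B: score 586 < 700; DTI 33.8% ≤ 36%; employment 33 ≥ 12 mo → does not qualify.
Product C: score 586 ≥ 580; DTI 33.8% ≤ 36%; employment 33 ≥ 6 mo → qualifies.

Product C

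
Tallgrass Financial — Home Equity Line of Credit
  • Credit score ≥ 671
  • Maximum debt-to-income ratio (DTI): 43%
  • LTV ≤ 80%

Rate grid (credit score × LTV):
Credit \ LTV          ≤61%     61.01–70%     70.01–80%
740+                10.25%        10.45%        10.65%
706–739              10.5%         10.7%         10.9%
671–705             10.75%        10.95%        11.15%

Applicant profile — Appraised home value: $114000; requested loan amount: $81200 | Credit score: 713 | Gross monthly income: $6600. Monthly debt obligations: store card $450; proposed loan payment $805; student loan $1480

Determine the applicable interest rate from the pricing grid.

10.9%

Credit score 713 ≥ 671; Total monthly debts = (450 + 805 + 1,480) = 2,735. DTI = 2,735/6,600 = 41.4% ≤ 43%
LTV: 81,200 ÷ 114,000 = 71.2%, within 80% cap
Score 713 is in the 706–739 band; LTV 71.2% is in the 70.01–80% band → 10.9%.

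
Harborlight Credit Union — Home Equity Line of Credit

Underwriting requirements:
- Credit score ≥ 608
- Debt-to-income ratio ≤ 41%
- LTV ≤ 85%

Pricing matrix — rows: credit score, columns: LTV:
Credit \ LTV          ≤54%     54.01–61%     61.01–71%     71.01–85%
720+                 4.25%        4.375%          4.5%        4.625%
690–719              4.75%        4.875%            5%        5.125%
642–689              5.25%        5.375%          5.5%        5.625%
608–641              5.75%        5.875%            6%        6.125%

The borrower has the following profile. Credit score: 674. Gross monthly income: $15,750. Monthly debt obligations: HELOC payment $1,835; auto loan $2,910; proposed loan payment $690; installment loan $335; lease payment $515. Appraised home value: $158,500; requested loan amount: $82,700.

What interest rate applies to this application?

Credit score 674 ≥ 608; Total monthly debts = (1,835 + 2,910 + 690 + 335 + 515) = 6,285. DTI = 6,285/15,750 = 39.9% ≤ 41%
LTV = 82,700/158,500 = 52.2% ≤ 85%
Score 674 is in the 642–689 band; LTV 52.2% is in the ≤54% band → 5.25%.

5.25%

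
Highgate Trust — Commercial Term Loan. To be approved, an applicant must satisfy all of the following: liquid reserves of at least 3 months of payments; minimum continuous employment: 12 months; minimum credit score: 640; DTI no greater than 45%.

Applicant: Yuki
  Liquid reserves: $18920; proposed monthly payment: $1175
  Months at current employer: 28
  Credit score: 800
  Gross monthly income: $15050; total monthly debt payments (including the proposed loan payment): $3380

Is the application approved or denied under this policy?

Reserves = 18,920/1,175 = 16.1 months ≥ 3
Employment 28 ≥ 12 months
Credit score 800 ≥ 640 (meets)
DTI: 3,380 ÷ 15,050 = 22.5%, within the 45% cap
All criteria satisfied.

Approved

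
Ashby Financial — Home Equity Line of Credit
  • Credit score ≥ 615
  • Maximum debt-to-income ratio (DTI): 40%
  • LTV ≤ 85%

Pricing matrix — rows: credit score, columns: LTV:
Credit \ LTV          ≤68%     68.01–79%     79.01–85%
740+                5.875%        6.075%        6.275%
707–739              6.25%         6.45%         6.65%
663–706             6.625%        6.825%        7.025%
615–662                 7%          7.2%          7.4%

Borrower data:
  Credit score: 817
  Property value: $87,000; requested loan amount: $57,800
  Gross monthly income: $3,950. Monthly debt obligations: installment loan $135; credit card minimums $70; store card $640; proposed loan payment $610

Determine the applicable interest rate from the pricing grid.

Credit score 817 ≥ 615; Total monthly debts = (135 + 70 + 640 + 610) = 1,455. Debt-to-income = 1,455/3,950 = 36.8% — meets 40% limit
LTV = 57,800/87,000 = 66.4% ≤ 85%
Score 817 is in the 740+ band; LTV 66.4% is in the ≤68% band → 5.875%.

5.875%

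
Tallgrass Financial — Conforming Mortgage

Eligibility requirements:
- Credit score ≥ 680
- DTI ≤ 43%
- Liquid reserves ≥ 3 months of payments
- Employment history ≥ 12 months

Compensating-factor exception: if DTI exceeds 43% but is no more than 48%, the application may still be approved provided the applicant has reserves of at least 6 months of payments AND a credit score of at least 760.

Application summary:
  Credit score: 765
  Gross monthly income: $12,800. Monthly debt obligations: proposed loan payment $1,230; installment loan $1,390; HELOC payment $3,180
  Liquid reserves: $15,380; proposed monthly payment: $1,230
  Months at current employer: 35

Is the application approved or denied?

Credit score 765 ≥ 680 (meets base)
Total debts = (1,230 + 1,390 + 3,180) = 5,800. DTI: 5,800 ÷ 12,800 = 45.3%, over the 43% base limit.
Reserves: 15,380 ÷ 1,230 = 12.5 months (meets 3-month minimum)
Employment 35 ≥ 12 months
45.3% falls in the override range (43%–48%), so the compensating-factor test applies.
Reserves 12.5 ≥ 6 months; credit score 765 ≥ 760.
Both override conditions satisfied; DTI exception granted.

Approved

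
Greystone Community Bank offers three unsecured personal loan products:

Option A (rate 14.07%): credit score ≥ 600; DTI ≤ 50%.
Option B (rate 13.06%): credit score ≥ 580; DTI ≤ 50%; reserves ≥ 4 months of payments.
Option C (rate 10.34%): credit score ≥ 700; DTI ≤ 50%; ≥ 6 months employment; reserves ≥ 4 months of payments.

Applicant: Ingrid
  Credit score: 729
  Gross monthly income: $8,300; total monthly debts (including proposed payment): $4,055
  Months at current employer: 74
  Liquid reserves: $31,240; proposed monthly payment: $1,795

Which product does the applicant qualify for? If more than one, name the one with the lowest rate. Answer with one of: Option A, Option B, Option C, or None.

DTI = 4,055/8,300 = 48.9%.
Reserves = 31,240/1,795 = 17.4 months.
Option A: score 729 ≥ 600; DTI 48.9% ≤ 50% → qualifies.
Option B: score 729 ≥ 580; DTI 48.9% ≤ 50%; reserves 17.4 ≥ 4 mo → qualifies.
Option C: score 729 ≥ 700; DTI 48.9% ≤ 50%; employment 74 ≥ 6 mo; reserves 17.4 ≥ 4 mo → qualifies.
Qualifying: Option A, Option B, Option C. Lowest rate is 10.34% → Option C.

Option C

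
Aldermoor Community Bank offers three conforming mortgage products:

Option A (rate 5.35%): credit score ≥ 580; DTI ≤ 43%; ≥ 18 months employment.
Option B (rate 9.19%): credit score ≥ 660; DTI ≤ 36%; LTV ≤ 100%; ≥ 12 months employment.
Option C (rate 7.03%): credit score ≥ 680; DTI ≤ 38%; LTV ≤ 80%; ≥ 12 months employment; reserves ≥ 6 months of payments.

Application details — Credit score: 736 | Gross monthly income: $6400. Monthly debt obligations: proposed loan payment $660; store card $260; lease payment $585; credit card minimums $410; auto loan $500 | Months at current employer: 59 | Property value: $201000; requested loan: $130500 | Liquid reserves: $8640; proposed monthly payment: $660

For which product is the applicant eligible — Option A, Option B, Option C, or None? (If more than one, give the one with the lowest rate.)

Option A

Total debts = (660 + 260 + 585 + 410 + 500) = 2,415; DTI = 2,415/6,400 = 37.7%.
LTV = 130,500/201,000 = 64.9%.
Reserves = 8,640/660 = 13.1 months.
Option A: score 736 ≥ 580; DTI 37.7% ≤ 43%; employment 59 ≥ 18 mo → qualifies.
Option B: score 736 ≥ 660; DTI 37.7% > 36%; LTV 64.9% ≤ 100%; employment 59 ≥ 12 mo → does not qualify.
Option C: score 736 ≥ 680; DTI 37.7% ≤ 38%; LTV 64.9% ≤ 80%; employment 59 ≥ 12 mo; reserves 13.1 ≥ 6 mo → qualifies.
Qualifying: Option A, Option C. Lowest rate is 5.35% → Option A.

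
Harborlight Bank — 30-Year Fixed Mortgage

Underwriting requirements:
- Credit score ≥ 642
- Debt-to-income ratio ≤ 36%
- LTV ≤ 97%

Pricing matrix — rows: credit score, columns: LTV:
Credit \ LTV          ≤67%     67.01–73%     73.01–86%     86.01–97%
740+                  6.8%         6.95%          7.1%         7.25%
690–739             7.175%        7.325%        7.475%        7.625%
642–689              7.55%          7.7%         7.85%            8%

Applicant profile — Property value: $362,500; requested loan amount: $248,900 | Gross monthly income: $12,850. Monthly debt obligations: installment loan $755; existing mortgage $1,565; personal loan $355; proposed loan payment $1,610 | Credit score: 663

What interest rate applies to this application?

Credit score 663 ≥ 642; Total monthly debts = (755 + 1,565 + 355 + 1,610) = 4,285. DTI: 4,285 ÷ 12,850 = 33.3%, within the 36% cap
LTV: 248,900 ÷ 362,500 = 68.7%, within 97% cap
Credit 663 → row 642–689; LTV 68.7% → column 67.01–73%. Grid cell → 7.7%.

7.7%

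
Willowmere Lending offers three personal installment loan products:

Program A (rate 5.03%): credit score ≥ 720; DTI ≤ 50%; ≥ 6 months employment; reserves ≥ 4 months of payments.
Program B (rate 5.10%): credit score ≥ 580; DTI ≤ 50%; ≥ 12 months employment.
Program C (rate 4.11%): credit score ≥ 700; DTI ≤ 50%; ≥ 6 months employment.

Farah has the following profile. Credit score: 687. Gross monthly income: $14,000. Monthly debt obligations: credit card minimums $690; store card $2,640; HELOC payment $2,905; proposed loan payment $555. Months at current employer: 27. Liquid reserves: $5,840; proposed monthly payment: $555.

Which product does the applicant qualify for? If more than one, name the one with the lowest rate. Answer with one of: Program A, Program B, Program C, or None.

Program B

Total debts = (690 + 2,640 + 2,905 + 555) = 6,790; DTI = 6,790/14,000 = 48.5%.
Reserves = 5,840/555 = 10.5 months.
Program A: score 687 < 720; DTI 48.5% ≤ 50%; employment 27 ≥ 6 mo; reserves 10.5 ≥ 4 mo → does not qualify.
Program B: score 687 ≥ 580; DTI 48.5% ≤ 50%; employment 27 ≥ 12 mo → qualifies.
Program C: score 687 < 700; DTI 48.5% ≤ 50%; employment 27 ≥ 6 mo → does not qualify.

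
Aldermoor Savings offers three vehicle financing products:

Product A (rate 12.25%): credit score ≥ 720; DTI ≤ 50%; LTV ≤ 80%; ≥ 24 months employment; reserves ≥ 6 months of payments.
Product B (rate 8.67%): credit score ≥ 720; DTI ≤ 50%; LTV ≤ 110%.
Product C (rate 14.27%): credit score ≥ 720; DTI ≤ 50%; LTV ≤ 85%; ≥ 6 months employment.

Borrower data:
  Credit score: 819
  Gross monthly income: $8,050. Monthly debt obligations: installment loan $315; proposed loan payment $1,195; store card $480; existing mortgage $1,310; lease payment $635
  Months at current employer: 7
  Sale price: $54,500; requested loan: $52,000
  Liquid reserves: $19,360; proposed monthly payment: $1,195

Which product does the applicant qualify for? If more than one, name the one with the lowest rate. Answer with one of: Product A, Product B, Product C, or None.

Total debts = (315 + 1,195 + 480 + 1,310 + 635) = 3,935; DTI = 3,935/8,050 = 48.9%.
LTV = 52,000/54,500 = 95.4%.
Reserves = 19,360/1,195 = 16.2 months.
Product A: score 819 ≥ 720; DTI 48.9% ≤ 50%; LTV 95.4% > 80%; employment 7 < 24 mo; reserves 16.2 ≥ 6 mo → does not qualify.
Product B: score 819 ≥ 720; DTI 48.9% ≤ 50%; LTV 95.4% ≤ 110% → qualifies.
Product C: score 819 ≥ 720; DTI 48.9% ≤ 50%; LTV 95.4% > 85%; employment 7 ≥ 6 mo → does not qualify.

Product B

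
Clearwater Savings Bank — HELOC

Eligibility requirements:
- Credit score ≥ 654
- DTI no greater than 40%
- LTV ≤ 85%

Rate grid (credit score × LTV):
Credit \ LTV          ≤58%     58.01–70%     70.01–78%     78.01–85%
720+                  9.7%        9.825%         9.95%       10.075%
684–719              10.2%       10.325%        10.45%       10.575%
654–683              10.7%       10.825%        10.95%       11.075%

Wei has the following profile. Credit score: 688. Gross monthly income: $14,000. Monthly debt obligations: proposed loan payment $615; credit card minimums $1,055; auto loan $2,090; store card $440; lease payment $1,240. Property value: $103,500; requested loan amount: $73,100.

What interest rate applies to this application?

Credit score 688 ≥ 654; Total monthly debts = (615 + 1,055 + 2,090 + 440 + 1,240) = 5,440. Debt-to-income = 5,440/14,000 = 38.9% — meets 40% limit
LTV: 73,100 ÷ 103,500 = 70.6%, within 85% cap
Credit 688 → row 684–719; LTV 70.6% → column 70.01–78%. Grid cell → 10.45%.

10.45%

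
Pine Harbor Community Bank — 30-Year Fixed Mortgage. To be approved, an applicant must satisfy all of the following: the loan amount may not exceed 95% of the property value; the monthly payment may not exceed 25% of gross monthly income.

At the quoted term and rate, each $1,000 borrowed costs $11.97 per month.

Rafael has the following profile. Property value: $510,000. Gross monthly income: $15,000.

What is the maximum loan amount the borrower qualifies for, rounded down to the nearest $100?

$313,200

Payment cap: 25% × $15,000 = $3,750/month.
At $11.97 per $1,000, that supports 3,750/11.97 × 1,000 ≈ $313,283 → $313,200.
LTV cap: 95% × $510,000 = $484,500 → $484,500.
Binding constraint: payment-to-income.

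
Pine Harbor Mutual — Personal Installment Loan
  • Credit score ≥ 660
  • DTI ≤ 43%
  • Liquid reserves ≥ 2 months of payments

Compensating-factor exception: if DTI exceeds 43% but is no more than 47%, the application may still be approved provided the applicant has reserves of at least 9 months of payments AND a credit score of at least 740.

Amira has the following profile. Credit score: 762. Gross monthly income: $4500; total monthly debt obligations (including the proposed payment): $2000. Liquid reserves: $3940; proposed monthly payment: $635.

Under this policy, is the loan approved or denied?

Denied

Credit score 762 ≥ 660 (meets base)
DTI = 2,000/4,500 = 44.4% > 43% — standard DTI limit exceeded.
Reserves: 3,940 ÷ 635 = 6.2 months (meets 2-month minimum)
44.4% falls in the override range (43%–47%), so the compensating-factor test applies.
Reserves 6.2 < 9 months; credit score 762 ≥ 740.
Override conditions not both satisfied; exception does not apply.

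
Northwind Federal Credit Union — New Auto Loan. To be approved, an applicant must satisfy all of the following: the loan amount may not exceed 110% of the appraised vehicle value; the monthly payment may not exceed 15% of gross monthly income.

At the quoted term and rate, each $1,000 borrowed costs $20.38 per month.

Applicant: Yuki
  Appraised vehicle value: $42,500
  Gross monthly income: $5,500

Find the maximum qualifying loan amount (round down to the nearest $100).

Payment cap: 15% × $5,500 = $825/month.
At $20.38 per $1,000, that supports 825/20.38 × 1,000 ≈ $40,480 → $40,400.
LTV cap: 110% × $42,500 = $46,750 → $46,700.
Binding constraint: payment-to-income.

$40,400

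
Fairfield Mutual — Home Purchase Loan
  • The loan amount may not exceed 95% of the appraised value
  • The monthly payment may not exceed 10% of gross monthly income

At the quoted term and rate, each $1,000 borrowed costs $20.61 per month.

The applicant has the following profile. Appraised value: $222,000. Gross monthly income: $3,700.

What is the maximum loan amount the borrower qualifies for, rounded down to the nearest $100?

$17,900

Payment cap: 10% × $3,700 = $370/month.
At $20.61 per $1,000, that supports 370/20.61 × 1,000 ≈ $17,952 → $17,900.
LTV cap: 95% × $222,000 = $210,900 → $210,900.
Binding constraint: payment-to-income.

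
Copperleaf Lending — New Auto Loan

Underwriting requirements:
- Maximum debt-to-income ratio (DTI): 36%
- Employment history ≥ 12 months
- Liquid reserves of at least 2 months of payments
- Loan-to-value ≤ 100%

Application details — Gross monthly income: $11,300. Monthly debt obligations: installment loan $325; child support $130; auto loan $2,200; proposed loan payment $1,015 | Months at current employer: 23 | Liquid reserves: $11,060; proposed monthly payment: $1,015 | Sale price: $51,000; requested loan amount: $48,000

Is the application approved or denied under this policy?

Approved

Total monthly debts = (325 + 130 + 2,200 + 1,015) = 3,670. DTI = 3,670/11,300 = 32.5% ≤ 36%
Employment 23 ≥ 12 months
Liquid reserves cover 11,060/1,015 = 10.9 months — ≥ 2 required
LTV: 48,000 ÷ 51,000 = 94.1%, within 100% cap
All criteria satisfied.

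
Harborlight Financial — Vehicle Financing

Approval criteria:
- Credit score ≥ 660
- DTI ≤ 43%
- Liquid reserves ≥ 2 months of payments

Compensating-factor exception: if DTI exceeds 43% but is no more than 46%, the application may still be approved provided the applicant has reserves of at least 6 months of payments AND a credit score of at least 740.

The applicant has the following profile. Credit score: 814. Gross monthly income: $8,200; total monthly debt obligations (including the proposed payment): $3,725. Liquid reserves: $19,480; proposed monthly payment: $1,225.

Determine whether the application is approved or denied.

Credit score 814 ≥ 660 (meets base)
DTI: 3,725 ÷ 8,200 = 45.4%, over the 43% base limit.
Reserves = 19,480/1,225 = 15.9 months ≥ 2
45.4% falls in the override range (43%–46%), so the compensating-factor test applies.
Reserves 15.9 ≥ 6 months; credit score 814 ≥ 740.
Both compensating conditions met → exception applies.

Approved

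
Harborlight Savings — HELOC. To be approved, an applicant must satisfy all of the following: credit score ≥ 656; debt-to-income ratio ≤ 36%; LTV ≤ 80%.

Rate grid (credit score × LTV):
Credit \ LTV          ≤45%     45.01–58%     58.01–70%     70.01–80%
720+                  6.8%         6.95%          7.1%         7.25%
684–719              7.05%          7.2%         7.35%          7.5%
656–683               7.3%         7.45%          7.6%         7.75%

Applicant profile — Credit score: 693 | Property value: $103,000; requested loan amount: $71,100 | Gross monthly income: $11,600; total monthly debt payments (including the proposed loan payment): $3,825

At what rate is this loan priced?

Credit score 693 ≥ 656; DTI = 3,825/11,600 = 33% ≤ 36%
LTV: 71,100 ÷ 103,000 = 69%, within 80% cap
Score 693 is in the 684–719 band; LTV 69% is in the 58.01–70% band → 7.35%.

7.35%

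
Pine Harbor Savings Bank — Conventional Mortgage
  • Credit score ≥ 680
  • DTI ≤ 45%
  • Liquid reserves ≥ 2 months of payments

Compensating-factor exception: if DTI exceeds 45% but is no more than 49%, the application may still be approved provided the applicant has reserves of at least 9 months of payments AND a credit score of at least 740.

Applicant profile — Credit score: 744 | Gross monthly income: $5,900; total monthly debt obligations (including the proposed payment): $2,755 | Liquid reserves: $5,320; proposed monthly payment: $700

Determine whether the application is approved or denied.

Credit score 744 ≥ 680 (meets base)
DTI: 2,755 ÷ 5,900 = 46.7%, over the 45% base limit.
Reserves = 5,320/700 = 7.6 months ≥ 2
DTI 46.7% is within the 45%–49% exception band; checking compensating factors.
Override check — reserves: 7.6 mo (short of 9); score: 744 (ok).
Override conditions not both satisfied; exception does not apply.

Denied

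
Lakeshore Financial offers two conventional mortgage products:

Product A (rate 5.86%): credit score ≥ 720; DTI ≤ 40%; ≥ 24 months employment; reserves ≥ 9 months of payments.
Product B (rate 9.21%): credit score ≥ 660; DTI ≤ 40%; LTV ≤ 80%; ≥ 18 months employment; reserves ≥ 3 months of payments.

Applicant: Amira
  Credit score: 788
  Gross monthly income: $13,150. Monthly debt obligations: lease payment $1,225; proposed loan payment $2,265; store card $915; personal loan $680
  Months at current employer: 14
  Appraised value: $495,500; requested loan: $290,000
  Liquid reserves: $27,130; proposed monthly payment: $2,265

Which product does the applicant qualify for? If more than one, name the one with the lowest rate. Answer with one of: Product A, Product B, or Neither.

Total debts = (1,225 + 2,265 + 915 + 680) = 5,085; DTI = 5,085/13,150 = 38.7%.
LTV = 290,000/495,500 = 58.5%.
Reserves = 27,130/2,265 = 12.0 months.
Product A: score 788 ≥ 720; DTI 38.7% ≤ 40%; employment 14 < 24 mo; reserves 12.0 ≥ 9 mo → does not qualify.
Product B: score 788 ≥ 660; DTI 38.7% ≤ 40%; LTV 58.5% ≤ 80%; employment 14 < 18 mo; reserves 12.0 ≥ 3 mo → does not qualify.

Neither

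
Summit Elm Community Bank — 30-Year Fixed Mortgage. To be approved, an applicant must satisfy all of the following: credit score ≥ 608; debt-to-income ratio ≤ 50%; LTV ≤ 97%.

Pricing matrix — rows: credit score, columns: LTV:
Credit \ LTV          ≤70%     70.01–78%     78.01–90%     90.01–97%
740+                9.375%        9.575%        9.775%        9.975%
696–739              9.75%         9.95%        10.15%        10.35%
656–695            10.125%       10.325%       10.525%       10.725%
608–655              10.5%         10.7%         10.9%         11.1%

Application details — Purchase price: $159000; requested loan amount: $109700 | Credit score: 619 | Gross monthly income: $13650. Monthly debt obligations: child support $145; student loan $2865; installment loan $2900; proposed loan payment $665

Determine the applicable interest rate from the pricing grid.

Credit score 619 ≥ 608; Total monthly debts = (145 + 2,865 + 2,900 + 665) = 6,575. DTI: 6,575 ÷ 13,650 = 48.2%, within the 50% cap
Loan-to-value = 109,700/159,000 = 69% — pass (97% max)
Row: 619 falls in 608–655. Column: 69% falls in ≤70%. Rate = 10.5%.

10.5%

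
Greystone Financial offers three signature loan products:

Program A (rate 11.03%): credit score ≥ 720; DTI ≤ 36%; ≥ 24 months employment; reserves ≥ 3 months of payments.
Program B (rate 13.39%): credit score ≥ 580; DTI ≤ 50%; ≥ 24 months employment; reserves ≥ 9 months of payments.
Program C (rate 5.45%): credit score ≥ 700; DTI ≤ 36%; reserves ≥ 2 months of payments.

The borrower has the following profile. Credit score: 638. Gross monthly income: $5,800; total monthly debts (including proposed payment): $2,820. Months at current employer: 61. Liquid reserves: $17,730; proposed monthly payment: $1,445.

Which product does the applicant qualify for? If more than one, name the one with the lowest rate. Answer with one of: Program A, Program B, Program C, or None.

DTI = 2,820/5,800 = 48.6%.
Reserves = 17,730/1,445 = 12.3 months.
Program A: score 638 < 720; DTI 48.6% > 36%; employment 61 ≥ 24 mo; reserves 12.3 ≥ 3 mo → does not qualify.
Program B: score 638 ≥ 580; DTI 48.6% ≤ 50%; employment 61 ≥ 24 mo; reserves 12.3 ≥ 9 mo → qualifies.
Program C: score 638 < 700; DTI 48.6% > 36%; reserves 12.3 ≥ 2 mo → does not qualify.

Program B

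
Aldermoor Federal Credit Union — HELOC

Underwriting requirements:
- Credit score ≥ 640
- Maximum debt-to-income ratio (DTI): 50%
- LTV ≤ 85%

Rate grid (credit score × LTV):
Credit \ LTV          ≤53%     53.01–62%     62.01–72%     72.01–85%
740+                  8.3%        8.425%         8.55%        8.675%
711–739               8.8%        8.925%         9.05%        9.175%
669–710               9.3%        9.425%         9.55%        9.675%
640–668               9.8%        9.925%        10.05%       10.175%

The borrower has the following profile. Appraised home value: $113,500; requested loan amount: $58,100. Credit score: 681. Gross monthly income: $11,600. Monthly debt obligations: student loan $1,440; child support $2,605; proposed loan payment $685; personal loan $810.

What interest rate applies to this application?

9.3%

Credit score 681 ≥ 640; Total monthly debts = (1,440 + 2,605 + 685 + 810) = 5,540. DTI = 5,540/11,600 = 47.8% ≤ 50%
Loan-to-value = 58,100/113,500 = 51.2% — pass (85% max)
Row: 681 falls in 669–710. Column: 51.2% falls in ≤53%. Rate = 9.3%.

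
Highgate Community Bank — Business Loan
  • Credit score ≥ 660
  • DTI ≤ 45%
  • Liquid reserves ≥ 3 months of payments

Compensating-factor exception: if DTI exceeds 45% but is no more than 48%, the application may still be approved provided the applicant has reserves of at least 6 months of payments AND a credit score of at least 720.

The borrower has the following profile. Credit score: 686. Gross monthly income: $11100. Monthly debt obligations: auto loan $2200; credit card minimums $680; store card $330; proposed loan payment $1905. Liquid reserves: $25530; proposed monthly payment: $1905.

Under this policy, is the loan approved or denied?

Denied

Credit score 686 ≥ 660 (meets base)
Total debts = (2,200 + 680 + 330 + 1,905) = 5,115. DTI: 5,115 ÷ 11,100 = 46.1%, over the 45% base limit.
Reserves = 25,530/1,905 = 13.4 months ≥ 3
DTI 46.1% is within the 45%–48% exception band; checking compensating factors.
Override check — reserves: 13.4 mo (ok); score: 686 (below 720).
Compensating-factor requirement not fully met.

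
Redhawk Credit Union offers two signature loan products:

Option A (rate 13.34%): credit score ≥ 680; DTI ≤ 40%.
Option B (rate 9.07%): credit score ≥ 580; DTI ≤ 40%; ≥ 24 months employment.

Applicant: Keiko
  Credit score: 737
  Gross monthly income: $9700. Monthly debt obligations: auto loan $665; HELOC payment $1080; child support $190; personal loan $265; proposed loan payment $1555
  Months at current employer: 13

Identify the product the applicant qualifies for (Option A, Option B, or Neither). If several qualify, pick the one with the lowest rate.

Total debts = (665 + 1,080 + 190 + 265 + 1,555) = 3,755; DTI = 3,755/9,700 = 38.7%.
Option A: score 737 ≥ 680; DTI 38.7% ≤ 40% → qualifies.
Option B: score 737 ≥ 580; DTI 38.7% ≤ 40%; employment 13 < 24 mo → does not qualify.

Option A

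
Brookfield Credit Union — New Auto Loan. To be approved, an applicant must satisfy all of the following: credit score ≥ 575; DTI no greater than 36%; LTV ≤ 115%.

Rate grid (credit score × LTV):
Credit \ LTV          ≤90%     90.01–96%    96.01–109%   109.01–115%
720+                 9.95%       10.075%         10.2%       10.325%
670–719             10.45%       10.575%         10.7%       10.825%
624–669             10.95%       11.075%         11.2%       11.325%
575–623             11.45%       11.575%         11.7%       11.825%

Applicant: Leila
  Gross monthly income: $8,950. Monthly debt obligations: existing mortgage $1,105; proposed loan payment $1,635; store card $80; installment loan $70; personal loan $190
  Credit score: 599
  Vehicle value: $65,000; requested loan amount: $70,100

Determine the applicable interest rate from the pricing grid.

Credit score 599 ≥ 575; Total monthly debts = (1,105 + 1,635 + 80 + 70 + 190) = 3,080. Debt-to-income = 3,080/8,950 = 34.4% — meets 36% limit
LTV: 70,100 ÷ 65,000 = 107.8%, within 115% cap
Credit 599 → row 575–623; LTV 107.8% → column 96.01–109%. Grid cell → 11.7%.

11.7%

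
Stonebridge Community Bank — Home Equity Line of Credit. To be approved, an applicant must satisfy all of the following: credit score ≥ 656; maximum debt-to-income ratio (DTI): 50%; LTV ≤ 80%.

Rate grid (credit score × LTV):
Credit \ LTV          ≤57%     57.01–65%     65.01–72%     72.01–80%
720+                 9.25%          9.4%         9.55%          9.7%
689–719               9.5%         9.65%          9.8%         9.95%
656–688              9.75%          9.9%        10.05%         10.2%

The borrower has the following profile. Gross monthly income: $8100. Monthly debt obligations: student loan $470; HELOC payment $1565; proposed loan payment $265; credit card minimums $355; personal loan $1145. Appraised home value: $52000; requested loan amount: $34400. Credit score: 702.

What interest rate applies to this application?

9.8%

Credit score 702 ≥ 656; Total monthly debts = (470 + 1,565 + 265 + 355 + 1,145) = 3,800. DTI = 3,800/8,100 = 46.9% ≤ 50%
LTV: 34,400 ÷ 52,000 = 66.2%, within 80% cap
Credit 702 → row 689–719; LTV 66.2% → column 65.01–72%. Grid cell → 9.8%.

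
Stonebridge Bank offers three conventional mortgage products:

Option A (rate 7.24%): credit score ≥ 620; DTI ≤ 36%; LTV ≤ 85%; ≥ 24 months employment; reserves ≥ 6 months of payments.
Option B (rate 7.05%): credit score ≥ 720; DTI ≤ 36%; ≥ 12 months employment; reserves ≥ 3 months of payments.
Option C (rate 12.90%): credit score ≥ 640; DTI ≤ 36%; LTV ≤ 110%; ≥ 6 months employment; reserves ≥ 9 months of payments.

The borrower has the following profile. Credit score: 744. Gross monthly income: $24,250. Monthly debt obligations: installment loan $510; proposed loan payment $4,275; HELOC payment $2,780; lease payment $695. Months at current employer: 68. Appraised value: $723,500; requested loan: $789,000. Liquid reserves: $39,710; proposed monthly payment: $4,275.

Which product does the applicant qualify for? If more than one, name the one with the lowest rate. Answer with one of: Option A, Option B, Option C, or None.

Option B

Total debts = (510 + 4,275 + 2,780 + 695) = 8,260; DTI = 8,260/24,250 = 34.1%.
LTV = 789,000/723,500 = 109.1%.
Reserves = 39,710/4,275 = 9.3 months.
Option A: score 744 ≥ 620; DTI 34.1% ≤ 36%; LTV 109.1% > 85%; employment 68 ≥ 24 mo; reserves 9.3 ≥ 6 mo → does not qualify.
Option B: score 744 ≥ 720; DTI 34.1% ≤ 36%; employment 68 ≥ 12 mo; reserves 9.3 ≥ 3 mo → qualifies.
Option C: score 744 ≥ 640; DTI 34.1% ≤ 36%; LTV 109.1% ≤ 110%; employment 68 ≥ 6 mo; reserves 9.3 ≥ 9 mo → qualifies.
Qualifying: Option B, Option C. Lowest rate is 7.05% → Option B.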